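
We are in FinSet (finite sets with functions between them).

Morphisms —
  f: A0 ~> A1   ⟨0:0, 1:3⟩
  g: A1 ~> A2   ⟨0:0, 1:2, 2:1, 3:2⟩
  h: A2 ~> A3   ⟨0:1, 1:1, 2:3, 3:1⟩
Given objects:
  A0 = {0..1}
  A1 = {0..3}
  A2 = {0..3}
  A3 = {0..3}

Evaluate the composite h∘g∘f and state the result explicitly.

  0 f~>0 g~>0 h~>1
  1 f~>3 g~>2 h~>3
composite: ⟨0:1, 1:3⟩

Answer: ⟨0:1, 1:3⟩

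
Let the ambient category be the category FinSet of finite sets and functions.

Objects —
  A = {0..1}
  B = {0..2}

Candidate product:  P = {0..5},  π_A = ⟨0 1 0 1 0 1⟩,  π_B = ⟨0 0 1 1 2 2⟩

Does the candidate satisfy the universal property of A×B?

Answer: VALID PRODUCT

Derivation:
|A|·|B| = 2·3 = 6;  |P| = 6
Check the pairing map k ↦ (π_A(k), π_B(k)):
  0 -> (0,0)
  1 -> (1,0)
  2 -> (0,1)
  3 -> (1,1)
  4 -> (0,2)
  5 -> (1,2)
distinct pairs in image: 6 / 6 needed
  → bijection onto A×B; projections well-typed.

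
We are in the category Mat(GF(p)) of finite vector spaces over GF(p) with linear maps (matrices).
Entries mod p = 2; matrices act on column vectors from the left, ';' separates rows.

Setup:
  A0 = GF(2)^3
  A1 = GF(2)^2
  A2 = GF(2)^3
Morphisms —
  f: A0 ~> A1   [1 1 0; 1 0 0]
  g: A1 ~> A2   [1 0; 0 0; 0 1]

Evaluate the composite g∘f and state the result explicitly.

Answer: [1 1 0; 0 0 0; 1 0 0]

Derivation:
  e0=[1,0,0] f~>[1,1] g~>[1,0,1]
  e1=[0,1,0] f~>[1,0] g~>[1,0,0]
  e2=[0,0,1] f~>[0,0] g~>[0,0,0]
⟦path⟧: [1 1 0; 0 0 0; 1 0 0]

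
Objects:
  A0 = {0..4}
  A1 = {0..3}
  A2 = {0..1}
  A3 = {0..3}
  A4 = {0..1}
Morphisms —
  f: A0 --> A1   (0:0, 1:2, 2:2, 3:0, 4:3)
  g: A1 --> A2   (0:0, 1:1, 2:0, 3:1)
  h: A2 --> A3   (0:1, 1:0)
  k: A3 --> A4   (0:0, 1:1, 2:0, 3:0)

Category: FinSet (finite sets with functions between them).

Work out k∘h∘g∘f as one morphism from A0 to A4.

Answer: (0:1, 1:1, 2:1, 3:1, 4:0)

Work:
  0 f-->0 g-->0 h-->1 k-->1
  1 f-->2 g-->0 h-->1 k-->1
  2 f-->2 g-->0 h-->1 k-->1
  3 f-->0 g-->0 h-->1 k-->1
  4 f-->3 g-->1 h-->0 k-->0
⟦path⟧: (0:1, 1:1, 2:1, 3:1, 4:0)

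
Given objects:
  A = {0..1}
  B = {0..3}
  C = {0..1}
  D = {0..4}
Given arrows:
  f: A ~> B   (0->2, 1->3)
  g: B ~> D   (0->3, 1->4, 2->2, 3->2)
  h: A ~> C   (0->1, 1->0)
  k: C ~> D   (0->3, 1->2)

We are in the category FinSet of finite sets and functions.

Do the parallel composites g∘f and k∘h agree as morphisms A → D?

1) trace f;g:
  0 f~>2 g~>2
  1 f~>3 g~>2
  result₁ = (0->2, 1->2)
2) trace h;k:
  0 h~>1 k~>2
  1 h~>0 k~>3
  result₂ = (0->2, 1->3)
Equal? differ; not commutative

Answer: DOES NOT COMMUTE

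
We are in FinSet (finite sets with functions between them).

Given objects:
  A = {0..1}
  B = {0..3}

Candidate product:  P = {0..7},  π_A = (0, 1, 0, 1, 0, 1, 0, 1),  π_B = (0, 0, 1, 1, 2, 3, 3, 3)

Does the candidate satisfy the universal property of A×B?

Answer: NOT A VALID PRODUCT — duplicate pair at indices 7,5

Derivation:
|A|·|B| = 2·4 = 8;  |P| = 8
Check the pairing map k ↦ (π_A(k), π_B(k)):
  0 ↦ (0,0)
  1 ↦ (1,0)
  2 ↦ (0,1)
  3 ↦ (1,1)
  4 ↦ (0,2)
  5 ↦ (1,3)
  6 ↦ (0,3)
  7 ↦ (1,3)  ✗ repeats pair of k=5
distinct pairs in image: 7 / 8 needed
  → (1,3) hit at k=5 and k=7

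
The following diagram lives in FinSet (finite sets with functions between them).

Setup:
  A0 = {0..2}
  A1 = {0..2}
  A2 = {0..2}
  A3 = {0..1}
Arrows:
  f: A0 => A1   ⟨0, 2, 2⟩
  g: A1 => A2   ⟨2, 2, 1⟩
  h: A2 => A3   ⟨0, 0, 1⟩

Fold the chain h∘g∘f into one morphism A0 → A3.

  0 f=>0 g=>2 h=>1
  1 f=>2 g=>1 h=>0
  2 f=>2 g=>1 h=>0
⟦path⟧: ⟨1, 0, 0⟩

Answer: ⟨1, 0, 0⟩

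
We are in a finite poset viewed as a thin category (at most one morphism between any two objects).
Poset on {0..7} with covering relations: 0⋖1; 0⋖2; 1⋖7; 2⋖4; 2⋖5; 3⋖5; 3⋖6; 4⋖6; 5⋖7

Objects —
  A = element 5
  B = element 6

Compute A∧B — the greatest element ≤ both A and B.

Common predecessors of 5,6: {0,2,3}
  maximal lower bounds 2 and 3 are incomparable: neither 2≤3 nor 3≤2
→ no greatest lower bound exists

Answer: NO MEET EXISTS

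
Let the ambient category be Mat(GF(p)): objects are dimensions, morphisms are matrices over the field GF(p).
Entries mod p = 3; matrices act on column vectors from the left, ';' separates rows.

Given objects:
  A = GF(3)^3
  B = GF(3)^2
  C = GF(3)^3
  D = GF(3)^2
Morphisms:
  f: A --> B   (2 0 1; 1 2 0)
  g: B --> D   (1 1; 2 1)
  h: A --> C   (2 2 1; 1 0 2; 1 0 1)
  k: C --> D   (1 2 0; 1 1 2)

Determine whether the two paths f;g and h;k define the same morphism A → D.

Path 1 = f;g:
  e0=(1,0,0) f-->(2,1) g-->(0,2)
  e1=(0,1,0) f-->(0,2) g-->(2,2)
  e2=(0,0,1) f-->(1,0) g-->(1,2)
  ⟦path⟧₁ = (0 2 1; 2 2 2)
Path 2 = h;k:
  e0=(1,0,0) h-->(2,1,1) k-->(1,2)
  e1=(0,1,0) h-->(2,0,0) k-->(2,2)
  e2=(0,0,1) h-->(1,2,1) k-->(2,2)
  ⟦path⟧₂ = (1 2 2; 2 2 2)
Equal? NO — does not commute

Answer: DOES NOT COMMUTE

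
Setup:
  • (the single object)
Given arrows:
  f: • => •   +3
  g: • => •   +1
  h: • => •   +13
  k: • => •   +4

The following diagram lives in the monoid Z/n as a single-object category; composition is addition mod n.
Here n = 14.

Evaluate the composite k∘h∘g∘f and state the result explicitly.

  0 +3≡3 +1≡4 +13≡3 +4≡7  (mod 14)
⟦path⟧: +7

Answer: +7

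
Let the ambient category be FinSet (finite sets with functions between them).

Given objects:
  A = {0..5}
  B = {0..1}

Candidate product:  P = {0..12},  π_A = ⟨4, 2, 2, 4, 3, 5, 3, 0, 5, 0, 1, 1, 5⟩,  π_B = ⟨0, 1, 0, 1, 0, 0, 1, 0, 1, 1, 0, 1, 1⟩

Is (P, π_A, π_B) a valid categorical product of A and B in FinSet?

Answer: NOT A VALID PRODUCT — |P|=13 ≠ |A|·|B|=12

Work:
|A|·|B| = 6·2 = 12;  |P| = 13
  → cardinalities differ; no bijection possible.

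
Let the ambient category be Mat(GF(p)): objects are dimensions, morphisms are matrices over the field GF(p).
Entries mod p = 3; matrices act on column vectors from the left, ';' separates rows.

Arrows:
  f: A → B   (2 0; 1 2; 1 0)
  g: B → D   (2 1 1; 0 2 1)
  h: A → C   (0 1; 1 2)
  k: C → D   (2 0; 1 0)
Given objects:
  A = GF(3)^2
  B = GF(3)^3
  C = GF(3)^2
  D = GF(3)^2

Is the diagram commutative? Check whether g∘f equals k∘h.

Answer: COMMUTES

Derivation:
Path 1 = f;g:
  e0=[1,0] f→[2,1,1] g→[0,0]
  e1=[0,1] f→[0,2,0] g→[2,1]
  ⟦path⟧₁ = (0 2; 0 1)
Path 2 = h;k:
  e0=[1,0] h→[0,1] k→[0,0]
  e1=[0,1] h→[1,2] k→[2,1]
  ⟦path⟧₂ = (0 2; 0 1)
Equal? equal; square commutes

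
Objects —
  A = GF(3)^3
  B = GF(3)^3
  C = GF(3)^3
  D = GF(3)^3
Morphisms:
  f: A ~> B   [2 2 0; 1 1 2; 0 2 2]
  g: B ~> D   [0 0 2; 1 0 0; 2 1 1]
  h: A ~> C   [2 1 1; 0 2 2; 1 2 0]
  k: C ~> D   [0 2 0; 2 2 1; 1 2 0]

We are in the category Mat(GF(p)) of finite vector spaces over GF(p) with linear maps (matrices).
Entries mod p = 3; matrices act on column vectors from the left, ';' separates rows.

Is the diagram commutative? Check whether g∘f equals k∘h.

1) trace f;g:
  e0=(1,0,0) f~>(2,1,0) g~>(0,2,2)
  e1=(0,1,0) f~>(2,1,2) g~>(1,2,1)
  e2=(0,0,1) f~>(0,2,2) g~>(1,0,1)
  ⟦path⟧₁ = [0 1 1; 2 2 0; 2 1 1]
2) trace h;k:
  e0=(1,0,0) h~>(2,0,1) k~>(0,2,2)
  e1=(0,1,0) h~>(1,2,2) k~>(1,2,2)
  e2=(0,0,1) h~>(1,2,0) k~>(1,0,2)
  ⟦path⟧₂ = [0 1 1; 2 2 0; 2 2 2]
Equal? NO — does not commute

Answer: DOES NOT COMMUTE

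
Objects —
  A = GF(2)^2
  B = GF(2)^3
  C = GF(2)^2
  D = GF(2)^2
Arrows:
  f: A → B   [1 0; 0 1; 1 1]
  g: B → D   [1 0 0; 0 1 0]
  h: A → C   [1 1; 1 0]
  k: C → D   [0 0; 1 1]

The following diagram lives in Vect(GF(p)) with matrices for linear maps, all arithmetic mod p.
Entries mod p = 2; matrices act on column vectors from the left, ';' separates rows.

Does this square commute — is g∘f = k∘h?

Along f;g (path 1):
  e0=(1,0) f→(1,0,1) g→(1,0)
  e1=(0,1) f→(0,1,1) g→(0,1)
  result₁ = [1 0; 0 1]
Along h;k (path 2):
  e0=(1,0) h→(1,1) k→(0,0)
  e1=(0,1) h→(1,0) k→(0,1)
  result₂ = [0 0; 0 1]
Equal? NO — does not commute

Answer: DOES NOT COMMUTE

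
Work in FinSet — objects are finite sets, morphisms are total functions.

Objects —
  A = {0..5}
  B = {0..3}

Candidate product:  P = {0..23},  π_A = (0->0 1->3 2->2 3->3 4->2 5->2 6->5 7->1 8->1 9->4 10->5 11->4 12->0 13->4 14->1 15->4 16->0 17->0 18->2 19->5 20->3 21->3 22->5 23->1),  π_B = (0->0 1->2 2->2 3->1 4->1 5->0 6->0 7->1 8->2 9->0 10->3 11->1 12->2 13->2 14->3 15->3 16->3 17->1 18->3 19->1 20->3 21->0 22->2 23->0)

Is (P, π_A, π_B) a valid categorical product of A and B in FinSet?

|A|·|B| = 6·4 = 24;  |P| = 24
Check the pairing map k ↦ (π_A(k), π_B(k)):
  0 -> (0,0)
  1 -> (3,2)
  2 -> (2,2)
  3 -> (3,1)
  4 -> (2,1)
  5 -> (2,0)
  6 -> (5,0)
  7 -> (1,1)
  8 -> (1,2)
  9 -> (4,0)
  10 -> (5,3)
  11 -> (4,1)
  12 -> (0,2)
  13 -> (4,2)
  14 -> (1,3)
  15 -> (4,3)
  16 -> (0,3)
  17 -> (0,1)
  18 -> (2,3)
  19 -> (5,1)
  20 -> (3,3)
  21 -> (3,0)
  22 -> (5,2)
  23 -> (1,0)
distinct pairs in image: 24 / 24 needed
  → bijection onto A×B; projections well-typed.

Answer: VALID PRODUCT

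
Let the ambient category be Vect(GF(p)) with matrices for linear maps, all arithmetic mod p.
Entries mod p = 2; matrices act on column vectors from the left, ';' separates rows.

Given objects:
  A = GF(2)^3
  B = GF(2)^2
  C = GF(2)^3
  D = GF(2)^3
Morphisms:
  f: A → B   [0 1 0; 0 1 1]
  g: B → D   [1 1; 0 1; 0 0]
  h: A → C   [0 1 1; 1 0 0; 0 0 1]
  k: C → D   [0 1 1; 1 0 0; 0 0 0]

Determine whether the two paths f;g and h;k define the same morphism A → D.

Along f;g (path 1):
  e0=⟨1,0,0⟩ f→⟨0,0⟩ g→⟨0,0,0⟩
  e1=⟨0,1,0⟩ f→⟨1,1⟩ g→⟨0,1,0⟩
  e2=⟨0,0,1⟩ f→⟨0,1⟩ g→⟨1,1,0⟩
  result₁ = [0 0 1; 0 1 1; 0 0 0]
Along h;k (path 2):
  e0=⟨1,0,0⟩ h→⟨0,1,0⟩ k→⟨1,0,0⟩
  e1=⟨0,1,0⟩ h→⟨1,0,0⟩ k→⟨0,1,0⟩
  e2=⟨0,0,1⟩ h→⟨1,0,1⟩ k→⟨1,1,0⟩
  result₂ = [1 0 1; 0 1 1; 0 0 0]
Equal? NO — does not commute

Answer: DOES NOT COMMUTE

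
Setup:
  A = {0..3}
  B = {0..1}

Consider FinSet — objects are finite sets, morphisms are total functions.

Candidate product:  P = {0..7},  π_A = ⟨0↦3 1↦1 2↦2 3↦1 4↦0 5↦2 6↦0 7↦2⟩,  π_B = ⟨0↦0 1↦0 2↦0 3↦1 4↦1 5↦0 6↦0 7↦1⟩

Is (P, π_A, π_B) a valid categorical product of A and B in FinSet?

Answer: NOT A VALID PRODUCT — duplicate pair at indices 5,2

Work:
|A|·|B| = 4·2 = 8;  |P| = 8
Check the pairing map k ↦ (π_A(k), π_B(k)):
  0 ↦ (3,0)
  1 ↦ (1,0)
  2 ↦ (2,0)
  3 ↦ (1,1)
  4 ↦ (0,1)
  5 ↦ (2,0)  ✗ repeats pair of k=2
  6 ↦ (0,0)
  7 ↦ (2,1)
distinct pairs in image: 7 / 8 needed
  → (2,0) hit at k=2 and k=5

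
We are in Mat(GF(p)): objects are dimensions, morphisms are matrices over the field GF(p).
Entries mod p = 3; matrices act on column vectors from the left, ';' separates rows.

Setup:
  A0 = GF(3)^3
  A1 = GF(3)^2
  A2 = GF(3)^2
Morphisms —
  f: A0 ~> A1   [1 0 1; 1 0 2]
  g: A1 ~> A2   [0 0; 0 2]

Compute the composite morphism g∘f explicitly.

  e0=⟨1,0,0⟩ f~>⟨1,1⟩ g~>⟨0,2⟩
  e1=⟨0,1,0⟩ f~>⟨0,0⟩ g~>⟨0,0⟩
  e2=⟨0,0,1⟩ f~>⟨1,2⟩ g~>⟨0,1⟩
result: [0 0 0; 2 0 1]

Answer: [0 0 0; 2 0 1]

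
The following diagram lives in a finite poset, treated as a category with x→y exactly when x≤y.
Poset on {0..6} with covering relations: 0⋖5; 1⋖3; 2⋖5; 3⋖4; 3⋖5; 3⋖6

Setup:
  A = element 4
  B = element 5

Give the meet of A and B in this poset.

Answer: A∧B = 3

Work:
Common predecessors of 4,5: {1,3}
  1 <= 3
  3 <= 3
glb = 3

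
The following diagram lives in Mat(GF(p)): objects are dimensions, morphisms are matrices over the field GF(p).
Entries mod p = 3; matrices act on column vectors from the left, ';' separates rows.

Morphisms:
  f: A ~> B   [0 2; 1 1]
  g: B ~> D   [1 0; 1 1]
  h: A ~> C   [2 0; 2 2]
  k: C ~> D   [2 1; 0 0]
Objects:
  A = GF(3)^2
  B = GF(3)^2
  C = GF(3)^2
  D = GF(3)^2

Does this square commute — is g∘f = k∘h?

Answer: DOES NOT COMMUTE

Work:
Along f;g (path 1):
  e0=(1,0) f~>(0,1) g~>(0,1)
  e1=(0,1) f~>(2,1) g~>(2,0)
  result₁ = [0 2; 1 0]
Along h;k (path 2):
  e0=(1,0) h~>(2,2) k~>(0,0)
  e1=(0,1) h~>(0,2) k~>(2,0)
  result₂ = [0 2; 0 0]
Equal? differ; not commutative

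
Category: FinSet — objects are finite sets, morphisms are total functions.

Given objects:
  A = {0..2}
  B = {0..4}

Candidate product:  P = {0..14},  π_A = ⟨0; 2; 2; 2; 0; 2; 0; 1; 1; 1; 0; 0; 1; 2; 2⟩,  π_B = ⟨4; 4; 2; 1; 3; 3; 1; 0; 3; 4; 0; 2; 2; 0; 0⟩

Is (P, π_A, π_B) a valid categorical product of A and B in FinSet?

|A|·|B| = 3·5 = 15;  |P| = 15
Check the pairing map k ↦ (π_A(k), π_B(k)):
  0 ↦ (0,4)
  1 ↦ (2,4)
  2 ↦ (2,2)
  3 ↦ (2,1)
  4 ↦ (0,3)
  5 ↦ (2,3)
  6 ↦ (0,1)
  7 ↦ (1,0)
  8 ↦ (1,3)
  9 ↦ (1,4)
  10 ↦ (0,0)
  11 ↦ (0,2)
  12 ↦ (1,2)
  13 ↦ (2,0)
  14 ↦ (2,0)  ✗ repeats pair of k=13
distinct pairs in image: 14 / 15 needed
  → (2,0) hit at k=13 and k=14

Answer: NOT A VALID PRODUCT — duplicate pair at indices 14,13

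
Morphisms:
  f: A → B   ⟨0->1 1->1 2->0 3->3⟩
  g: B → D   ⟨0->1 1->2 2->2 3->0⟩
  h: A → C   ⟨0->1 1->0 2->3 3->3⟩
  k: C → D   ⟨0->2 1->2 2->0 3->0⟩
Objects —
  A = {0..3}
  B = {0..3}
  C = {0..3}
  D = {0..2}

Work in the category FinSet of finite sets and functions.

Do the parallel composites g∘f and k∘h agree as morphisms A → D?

Along f;g (path 1):
  0 f→1 g→2
  1 f→1 g→2
  2 f→0 g→1
  3 f→3 g→0
  ⟦path⟧₁ = ⟨0->2 1->2 2->1 3->0⟩
Along h;k (path 2):
  0 h→1 k→2
  1 h→0 k→2
  2 h→3 k→0
  3 h→3 k→0
  ⟦path⟧₂ = ⟨0->2 1->2 2->0 3->0⟩
Equal? differ; not commutative

Answer: DOES NOT COMMUTE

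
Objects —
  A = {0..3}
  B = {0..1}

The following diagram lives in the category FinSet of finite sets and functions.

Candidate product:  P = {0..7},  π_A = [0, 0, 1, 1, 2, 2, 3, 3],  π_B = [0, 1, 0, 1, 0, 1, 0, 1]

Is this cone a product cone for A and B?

Answer: VALID PRODUCT

Derivation:
|A|·|B| = 4·2 = 8;  |P| = 8
Check the pairing map k ↦ (π_A(k), π_B(k)):
  0 -> (0,0)
  1 -> (0,1)
  2 -> (1,0)
  3 -> (1,1)
  4 -> (2,0)
  5 -> (2,1)
  6 -> (3,0)
  7 -> (3,1)
distinct pairs in image: 8 / 8 needed
  → bijection onto A×B; projections well-typed.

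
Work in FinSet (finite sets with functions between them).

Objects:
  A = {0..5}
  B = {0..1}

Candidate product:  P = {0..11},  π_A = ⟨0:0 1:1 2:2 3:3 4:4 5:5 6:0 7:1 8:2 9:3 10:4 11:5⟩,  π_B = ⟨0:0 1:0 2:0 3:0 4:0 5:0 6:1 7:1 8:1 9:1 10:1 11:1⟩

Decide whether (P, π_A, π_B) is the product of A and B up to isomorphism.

Answer: VALID PRODUCT

Work:
|A|·|B| = 6·2 = 12;  |P| = 12
Check the pairing map k ↦ (π_A(k), π_B(k)):
  0 : (0,0)
  1 : (1,0)
  2 : (2,0)
  3 : (3,0)
  4 : (4,0)
  5 : (5,0)
  6 : (0,1)
  7 : (1,1)
  8 : (2,1)
  9 : (3,1)
  10 : (4,1)
  11 : (5,1)
distinct pairs in image: 12 / 12 needed
  → bijection onto A×B; projections well-typed.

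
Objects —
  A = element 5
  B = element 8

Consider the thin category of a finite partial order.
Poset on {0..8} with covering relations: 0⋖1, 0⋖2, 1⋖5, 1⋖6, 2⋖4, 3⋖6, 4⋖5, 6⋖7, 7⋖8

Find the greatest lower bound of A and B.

Answer: A∧B = 1

Trace:
Lower bounds of A=5 and B=8: {0,1}
  0 <= 1
  1 <= 1
glb = 1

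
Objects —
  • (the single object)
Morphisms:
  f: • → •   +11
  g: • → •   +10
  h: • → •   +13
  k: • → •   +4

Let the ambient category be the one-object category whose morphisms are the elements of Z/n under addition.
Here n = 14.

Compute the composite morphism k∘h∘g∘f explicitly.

Answer: +10

Derivation:
  0 +11≡11 +10≡7 +13≡6 +4≡10  (mod 14)
result: +10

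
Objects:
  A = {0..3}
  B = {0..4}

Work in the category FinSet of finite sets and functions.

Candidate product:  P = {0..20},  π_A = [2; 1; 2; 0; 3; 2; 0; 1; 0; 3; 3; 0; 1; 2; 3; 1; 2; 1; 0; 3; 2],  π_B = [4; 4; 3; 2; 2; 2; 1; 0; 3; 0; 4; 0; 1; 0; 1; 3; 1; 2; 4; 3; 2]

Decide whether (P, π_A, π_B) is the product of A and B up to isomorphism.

|A|·|B| = 4·5 = 20;  |P| = 21
  → cardinalities differ; no bijection possible.

Answer: NOT A VALID PRODUCT — |P|=21 ≠ |A|·|B|=20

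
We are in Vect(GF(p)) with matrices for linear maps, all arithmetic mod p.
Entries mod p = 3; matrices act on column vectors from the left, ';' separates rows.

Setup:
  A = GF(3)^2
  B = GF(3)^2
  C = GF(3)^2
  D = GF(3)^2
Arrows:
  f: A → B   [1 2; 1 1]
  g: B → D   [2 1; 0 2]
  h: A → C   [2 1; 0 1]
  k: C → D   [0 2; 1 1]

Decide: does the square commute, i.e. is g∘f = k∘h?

Answer: COMMUTES

Trace:
Path 1 = f;g:
  e0=(1,0) f→(1,1) g→(0,2)
  e1=(0,1) f→(2,1) g→(2,2)
  result₁ = [0 2; 2 2]
Path 2 = h;k:
  e0=(1,0) h→(2,0) k→(0,2)
  e1=(0,1) h→(1,1) k→(2,2)
  result₂ = [0 2; 2 2]
Equal? same morphism ✓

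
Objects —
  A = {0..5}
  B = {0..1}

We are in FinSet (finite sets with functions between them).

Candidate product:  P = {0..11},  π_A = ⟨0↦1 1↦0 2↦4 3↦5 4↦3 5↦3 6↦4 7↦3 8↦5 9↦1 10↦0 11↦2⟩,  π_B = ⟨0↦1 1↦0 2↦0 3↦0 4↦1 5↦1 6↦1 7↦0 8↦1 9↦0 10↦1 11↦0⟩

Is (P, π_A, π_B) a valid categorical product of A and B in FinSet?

Answer: NOT A VALID PRODUCT — duplicate pair at indices 4,5

Work:
|A|·|B| = 6·2 = 12;  |P| = 12
Check the pairing map k ↦ (π_A(k), π_B(k)):
  0 ↦ (1,1)
  1 ↦ (0,0)
  2 ↦ (4,0)
  3 ↦ (5,0)
  4 ↦ (3,1)
  5 ↦ (3,1)  ✗ repeats pair of k=4
  6 ↦ (4,1)
  7 ↦ (3,0)
  8 ↦ (5,1)
  9 ↦ (1,0)
  10 ↦ (0,1)
  11 ↦ (2,0)
distinct pairs in image: 11 / 12 needed
  → (3,1) hit at k=4 and k=5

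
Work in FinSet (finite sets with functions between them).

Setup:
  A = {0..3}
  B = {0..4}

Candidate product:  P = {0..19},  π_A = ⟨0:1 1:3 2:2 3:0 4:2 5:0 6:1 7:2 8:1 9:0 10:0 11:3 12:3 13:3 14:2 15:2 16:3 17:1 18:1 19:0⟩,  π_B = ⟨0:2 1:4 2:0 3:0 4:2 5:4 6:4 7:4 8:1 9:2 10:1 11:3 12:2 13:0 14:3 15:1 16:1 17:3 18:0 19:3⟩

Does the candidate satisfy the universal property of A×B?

Answer: VALID PRODUCT

Derivation:
|A|·|B| = 4·5 = 20;  |P| = 20
Check the pairing map k ↦ (π_A(k), π_B(k)):
  0 : (1,2)
  1 : (3,4)
  2 : (2,0)
  3 : (0,0)
  4 : (2,2)
  5 : (0,4)
  6 : (1,4)
  7 : (2,4)
  8 : (1,1)
  9 : (0,2)
  10 : (0,1)
  11 : (3,3)
  12 : (3,2)
  13 : (3,0)
  14 : (2,3)
  15 : (2,1)
  16 : (3,1)
  17 : (1,3)
  18 : (1,0)
  19 : (0,3)
distinct pairs in image: 20 / 20 needed
  → bijection onto A×B; projections well-typed.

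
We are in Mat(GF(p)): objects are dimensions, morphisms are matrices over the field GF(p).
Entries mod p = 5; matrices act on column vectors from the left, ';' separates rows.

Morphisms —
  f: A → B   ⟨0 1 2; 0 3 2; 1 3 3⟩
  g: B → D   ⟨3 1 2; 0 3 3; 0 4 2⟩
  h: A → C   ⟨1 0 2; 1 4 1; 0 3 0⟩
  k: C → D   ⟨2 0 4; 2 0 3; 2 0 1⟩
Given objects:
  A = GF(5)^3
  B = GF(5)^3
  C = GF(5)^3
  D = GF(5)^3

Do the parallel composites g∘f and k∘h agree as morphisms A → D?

Answer: DOES NOT COMMUTE

Trace:
Along f;g (path 1):
  e0=⟨1,0,0⟩ f→⟨0,0,1⟩ g→⟨2,3,2⟩
  e1=⟨0,1,0⟩ f→⟨1,3,3⟩ g→⟨2,3,3⟩
  e2=⟨0,0,1⟩ f→⟨2,2,3⟩ g→⟨4,0,4⟩
  composite₁ = ⟨2 2 4; 3 3 0; 2 3 4⟩
Along h;k (path 2):
  e0=⟨1,0,0⟩ h→⟨1,1,0⟩ k→⟨2,2,2⟩
  e1=⟨0,1,0⟩ h→⟨0,4,3⟩ k→⟨2,4,3⟩
  e2=⟨0,0,1⟩ h→⟨2,1,0⟩ k→⟨4,4,4⟩
  composite₂ = ⟨2 2 4; 2 4 4; 2 3 4⟩
Equal? distinct morphisms ✗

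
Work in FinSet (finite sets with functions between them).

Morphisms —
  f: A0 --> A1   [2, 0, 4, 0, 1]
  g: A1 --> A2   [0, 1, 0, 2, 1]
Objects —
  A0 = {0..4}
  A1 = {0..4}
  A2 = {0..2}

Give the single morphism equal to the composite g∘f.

Answer: [0, 0, 1, 0, 1]

Trace:
  0 f-->2 g-->0
  1 f-->0 g-->0
  2 f-->4 g-->1
  3 f-->0 g-->0
  4 f-->1 g-->1
⟦path⟧: [0, 0, 1, 0, 1]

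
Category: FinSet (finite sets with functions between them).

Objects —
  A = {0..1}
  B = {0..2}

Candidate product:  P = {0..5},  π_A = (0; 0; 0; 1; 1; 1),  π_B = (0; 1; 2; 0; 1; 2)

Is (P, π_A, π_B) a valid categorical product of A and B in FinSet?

Answer: VALID PRODUCT

Work:
|A|·|B| = 2·3 = 6;  |P| = 6
Check the pairing map k ↦ (π_A(k), π_B(k)):
  0 ↦ (0,0)
  1 ↦ (0,1)
  2 ↦ (0,2)
  3 ↦ (1,0)
  4 ↦ (1,1)
  5 ↦ (1,2)
distinct pairs in image: 6 / 6 needed
  → bijection onto A×B; projections well-typed.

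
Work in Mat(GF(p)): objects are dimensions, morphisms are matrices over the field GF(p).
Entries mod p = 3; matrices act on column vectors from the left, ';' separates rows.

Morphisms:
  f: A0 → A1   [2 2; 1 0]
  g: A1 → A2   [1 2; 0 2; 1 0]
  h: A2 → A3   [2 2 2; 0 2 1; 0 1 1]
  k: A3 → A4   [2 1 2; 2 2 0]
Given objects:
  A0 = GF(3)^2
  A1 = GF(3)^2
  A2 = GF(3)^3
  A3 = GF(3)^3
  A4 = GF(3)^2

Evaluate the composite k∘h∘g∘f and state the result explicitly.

Answer: [1 1; 2 2]

Work:
  e0=[1,0] f→[2,1] g→[1,2,2] h→[1,0,1] k→[1,2]
  e1=[0,1] f→[2,0] g→[2,0,2] h→[2,2,2] k→[1,2]
⟦path⟧: [1 1; 2 2]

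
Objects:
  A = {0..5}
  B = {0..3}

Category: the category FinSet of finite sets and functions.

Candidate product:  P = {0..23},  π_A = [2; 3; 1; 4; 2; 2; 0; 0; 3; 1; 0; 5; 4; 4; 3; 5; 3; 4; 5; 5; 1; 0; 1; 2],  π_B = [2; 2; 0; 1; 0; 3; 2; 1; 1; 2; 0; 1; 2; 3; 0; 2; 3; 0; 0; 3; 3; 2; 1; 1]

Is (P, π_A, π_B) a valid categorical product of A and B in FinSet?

|A|·|B| = 6·4 = 24;  |P| = 24
Check the pairing map k ↦ (π_A(k), π_B(k)):
  0 : (2,2)
  1 : (3,2)
  2 : (1,0)
  3 : (4,1)
  4 : (2,0)
  5 : (2,3)
  6 : (0,2)
  7 : (0,1)
  8 : (3,1)
  9 : (1,2)
  10 : (0,0)
  11 : (5,1)
  12 : (4,2)
  13 : (4,3)
  14 : (3,0)
  15 : (5,2)
  16 : (3,3)
  17 : (4,0)
  18 : (5,0)
  19 : (5,3)
  20 : (1,3)
  21 : (0,2)  ✗ repeats pair of k=6
  22 : (1,1)
  23 : (2,1)
distinct pairs in image: 23 / 24 needed
  → (0,2) hit at k=6 and k=21

Answer: NOT A VALID PRODUCT — duplicate pair at indices 6,21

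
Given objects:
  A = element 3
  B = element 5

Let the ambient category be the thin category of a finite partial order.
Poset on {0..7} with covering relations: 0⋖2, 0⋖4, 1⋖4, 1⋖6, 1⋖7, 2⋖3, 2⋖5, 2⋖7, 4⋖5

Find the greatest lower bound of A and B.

Answer: A∧B = 2

Work:
Common predecessors of 3,5: {0,2}
  0 ≤ 2
  2 ≤ 2
glb = 2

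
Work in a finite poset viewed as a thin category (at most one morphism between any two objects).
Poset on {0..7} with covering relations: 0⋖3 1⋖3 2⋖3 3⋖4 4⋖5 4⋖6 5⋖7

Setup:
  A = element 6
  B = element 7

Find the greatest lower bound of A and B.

{x : x⊑A ∧ x⊑B} = {0,1,2,3,4}  (A=6, B=7)
  0 ⊑ 4
  1 ⊑ 4
  2 ⊑ 4
  3 ⊑ 4
  4 ⊑ 4
glb = 4

Answer: A∧B = 4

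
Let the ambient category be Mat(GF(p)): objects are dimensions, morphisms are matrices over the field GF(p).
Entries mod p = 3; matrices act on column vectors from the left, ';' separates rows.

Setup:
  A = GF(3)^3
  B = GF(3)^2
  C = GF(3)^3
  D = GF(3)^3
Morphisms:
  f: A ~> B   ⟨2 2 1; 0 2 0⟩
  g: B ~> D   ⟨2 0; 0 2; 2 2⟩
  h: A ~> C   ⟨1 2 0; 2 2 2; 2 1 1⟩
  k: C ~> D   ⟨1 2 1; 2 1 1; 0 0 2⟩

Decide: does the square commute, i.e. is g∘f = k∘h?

Answer: COMMUTES

Trace:
Path 1 = f;g:
  e0=[1,0,0] f~>[2,0] g~>[1,0,1]
  e1=[0,1,0] f~>[2,2] g~>[1,1,2]
  e2=[0,0,1] f~>[1,0] g~>[2,0,2]
  composite₁ = ⟨1 1 2; 0 1 0; 1 2 2⟩
Path 2 = h;k:
  e0=[1,0,0] h~>[1,2,2] k~>[1,0,1]
  e1=[0,1,0] h~>[2,2,1] k~>[1,1,2]
  e2=[0,0,1] h~>[0,2,1] k~>[2,0,2]
  composite₂ = ⟨1 1 2; 0 1 0; 1 2 2⟩
Equal? same morphism ✓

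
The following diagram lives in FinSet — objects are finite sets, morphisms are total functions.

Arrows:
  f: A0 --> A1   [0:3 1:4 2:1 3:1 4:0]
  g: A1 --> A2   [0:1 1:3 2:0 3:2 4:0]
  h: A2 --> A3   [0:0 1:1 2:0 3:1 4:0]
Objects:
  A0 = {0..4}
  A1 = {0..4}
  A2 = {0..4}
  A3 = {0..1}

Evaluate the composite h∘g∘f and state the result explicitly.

  0 f-->3 g-->2 h-->0
  1 f-->4 g-->0 h-->0
  2 f-->1 g-->3 h-->1
  3 f-->1 g-->3 h-->1
  4 f-->0 g-->1 h-->1
⟦path⟧: [0:0 1:0 2:1 3:1 4:1]

Answer: [0:0 1:0 2:1 3:1 4:1]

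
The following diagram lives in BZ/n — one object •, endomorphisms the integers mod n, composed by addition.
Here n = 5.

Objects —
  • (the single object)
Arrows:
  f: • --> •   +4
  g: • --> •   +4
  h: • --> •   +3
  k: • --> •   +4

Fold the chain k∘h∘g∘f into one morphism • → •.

Answer: +0

Work:
  0 +4≡4 +4≡3 +3≡1 +4≡0  (mod 5)
result: +0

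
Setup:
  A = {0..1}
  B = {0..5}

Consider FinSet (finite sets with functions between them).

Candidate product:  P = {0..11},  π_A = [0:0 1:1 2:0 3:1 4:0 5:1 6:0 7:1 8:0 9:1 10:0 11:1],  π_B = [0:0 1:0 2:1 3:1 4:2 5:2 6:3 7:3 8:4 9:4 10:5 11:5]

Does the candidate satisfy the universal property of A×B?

Answer: VALID PRODUCT

Derivation:
|A|·|B| = 2·6 = 12;  |P| = 12
Check the pairing map k ↦ (π_A(k), π_B(k)):
  0 : (0,0)
  1 : (1,0)
  2 : (0,1)
  3 : (1,1)
  4 : (0,2)
  5 : (1,2)
  6 : (0,3)
  7 : (1,3)
  8 : (0,4)
  9 : (1,4)
  10 : (0,5)
  11 : (1,5)
distinct pairs in image: 12 / 12 needed
  → bijection onto A×B; projections well-typed.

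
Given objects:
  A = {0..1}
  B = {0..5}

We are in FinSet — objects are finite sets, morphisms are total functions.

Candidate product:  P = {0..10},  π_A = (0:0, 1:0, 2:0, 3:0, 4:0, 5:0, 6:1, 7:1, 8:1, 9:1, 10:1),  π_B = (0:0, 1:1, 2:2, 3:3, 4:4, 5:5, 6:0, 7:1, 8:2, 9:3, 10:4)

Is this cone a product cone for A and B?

Answer: NOT A VALID PRODUCT — |P|=11 ≠ |A|·|B|=12

Derivation:
|A|·|B| = 2·6 = 12;  |P| = 11
  → cardinalities differ; no bijection possible.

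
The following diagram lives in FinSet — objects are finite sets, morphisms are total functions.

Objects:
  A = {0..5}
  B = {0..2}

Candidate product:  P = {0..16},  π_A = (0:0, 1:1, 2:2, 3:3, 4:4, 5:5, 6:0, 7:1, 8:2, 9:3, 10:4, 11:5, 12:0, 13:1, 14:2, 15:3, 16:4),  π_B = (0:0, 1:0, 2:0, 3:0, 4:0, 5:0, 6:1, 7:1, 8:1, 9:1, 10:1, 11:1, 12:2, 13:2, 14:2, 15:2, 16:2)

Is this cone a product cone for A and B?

Answer: NOT A VALID PRODUCT — |P|=17 ≠ |A|·|B|=18

Trace:
|A|·|B| = 6·3 = 18;  |P| = 17
  → cardinalities differ; no bijection possible.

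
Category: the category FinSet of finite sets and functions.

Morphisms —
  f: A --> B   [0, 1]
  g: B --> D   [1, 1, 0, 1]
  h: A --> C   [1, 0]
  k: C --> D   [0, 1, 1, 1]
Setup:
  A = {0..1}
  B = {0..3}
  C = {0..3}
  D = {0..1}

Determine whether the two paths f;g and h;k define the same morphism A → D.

Along f;g (path 1):
  0 f-->0 g-->1
  1 f-->1 g-->1
  ⟦path⟧₁ = [1, 1]
Along h;k (path 2):
  0 h-->1 k-->1
  1 h-->0 k-->0
  ⟦path⟧₂ = [1, 0]
Equal? NO — does not commute

Answer: DOES NOT COMMUTE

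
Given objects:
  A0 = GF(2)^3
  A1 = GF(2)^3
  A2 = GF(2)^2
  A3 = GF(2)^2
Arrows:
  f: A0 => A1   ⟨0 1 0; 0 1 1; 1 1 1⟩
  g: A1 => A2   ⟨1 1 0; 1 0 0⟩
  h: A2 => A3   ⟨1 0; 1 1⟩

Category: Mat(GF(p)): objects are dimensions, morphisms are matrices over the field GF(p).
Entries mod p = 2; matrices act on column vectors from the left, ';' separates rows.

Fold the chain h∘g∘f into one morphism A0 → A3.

  e0=[1,0,0] f=>[0,0,1] g=>[0,0] h=>[0,0]
  e1=[0,1,0] f=>[1,1,1] g=>[0,1] h=>[0,1]
  e2=[0,0,1] f=>[0,1,1] g=>[1,0] h=>[1,1]
result: ⟨0 0 1; 0 1 1⟩

Answer: ⟨0 0 1; 0 1 1⟩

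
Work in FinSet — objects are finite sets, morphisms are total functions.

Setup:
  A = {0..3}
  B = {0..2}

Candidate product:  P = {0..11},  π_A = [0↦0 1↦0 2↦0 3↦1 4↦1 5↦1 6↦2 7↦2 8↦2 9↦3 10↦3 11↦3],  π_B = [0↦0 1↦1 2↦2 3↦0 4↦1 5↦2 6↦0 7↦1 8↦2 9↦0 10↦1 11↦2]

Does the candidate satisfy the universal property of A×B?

Answer: VALID PRODUCT

Trace:
|A|·|B| = 4·3 = 12;  |P| = 12
Check the pairing map k ↦ (π_A(k), π_B(k)):
  0 ↦ (0,0)
  1 ↦ (0,1)
  2 ↦ (0,2)
  3 ↦ (1,0)
  4 ↦ (1,1)
  5 ↦ (1,2)
  6 ↦ (2,0)
  7 ↦ (2,1)
  8 ↦ (2,2)
  9 ↦ (3,0)
  10 ↦ (3,1)
  11 ↦ (3,2)
distinct pairs in image: 12 / 12 needed
  → bijection onto A×B; projections well-typed.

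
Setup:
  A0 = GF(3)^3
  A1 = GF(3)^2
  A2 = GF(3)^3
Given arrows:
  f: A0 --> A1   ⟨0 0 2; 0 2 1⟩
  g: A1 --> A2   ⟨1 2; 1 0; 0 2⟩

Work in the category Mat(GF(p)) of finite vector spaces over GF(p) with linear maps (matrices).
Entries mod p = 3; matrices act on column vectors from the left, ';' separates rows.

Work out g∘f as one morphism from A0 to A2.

Answer: ⟨0 1 1; 0 0 2; 0 1 2⟩

Trace:
  e0=[1,0,0] f-->[0,0] g-->[0,0,0]
  e1=[0,1,0] f-->[0,2] g-->[1,0,1]
  e2=[0,0,1] f-->[2,1] g-->[1,2,2]
⟦path⟧: ⟨0 1 1; 0 0 2; 0 1 2⟩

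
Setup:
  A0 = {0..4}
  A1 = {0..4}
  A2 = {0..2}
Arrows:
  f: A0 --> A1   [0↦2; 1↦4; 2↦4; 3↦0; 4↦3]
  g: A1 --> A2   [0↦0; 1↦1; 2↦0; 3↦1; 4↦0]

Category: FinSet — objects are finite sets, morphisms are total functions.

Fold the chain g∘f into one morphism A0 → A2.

  0 f-->2 g-->0
  1 f-->4 g-->0
  2 f-->4 g-->0
  3 f-->0 g-->0
  4 f-->3 g-->1
⟦path⟧: [0↦0; 1↦0; 2↦0; 3↦0; 4↦1]

Answer: [0↦0; 1↦0; 2↦0; 3↦0; 4↦1]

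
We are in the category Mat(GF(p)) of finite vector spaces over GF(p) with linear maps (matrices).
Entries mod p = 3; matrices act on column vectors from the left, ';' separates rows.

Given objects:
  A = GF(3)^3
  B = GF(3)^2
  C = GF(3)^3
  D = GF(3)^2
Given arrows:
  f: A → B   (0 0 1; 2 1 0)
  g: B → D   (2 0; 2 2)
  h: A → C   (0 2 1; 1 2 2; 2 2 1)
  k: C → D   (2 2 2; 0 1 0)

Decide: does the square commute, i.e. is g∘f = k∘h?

Answer: COMMUTES

Work:
Path 1 = f;g:
  e0=⟨1,0,0⟩ f→⟨0,2⟩ g→⟨0,1⟩
  e1=⟨0,1,0⟩ f→⟨0,1⟩ g→⟨0,2⟩
  e2=⟨0,0,1⟩ f→⟨1,0⟩ g→⟨2,2⟩
  ⟦path⟧₁ = (0 0 2; 1 2 2)
Path 2 = h;k:
  e0=⟨1,0,0⟩ h→⟨0,1,2⟩ k→⟨0,1⟩
  e1=⟨0,1,0⟩ h→⟨2,2,2⟩ k→⟨0,2⟩
  e2=⟨0,0,1⟩ h→⟨1,2,1⟩ k→⟨2,2⟩
  ⟦path⟧₂ = (0 0 2; 1 2 2)
Equal? equal; square commutes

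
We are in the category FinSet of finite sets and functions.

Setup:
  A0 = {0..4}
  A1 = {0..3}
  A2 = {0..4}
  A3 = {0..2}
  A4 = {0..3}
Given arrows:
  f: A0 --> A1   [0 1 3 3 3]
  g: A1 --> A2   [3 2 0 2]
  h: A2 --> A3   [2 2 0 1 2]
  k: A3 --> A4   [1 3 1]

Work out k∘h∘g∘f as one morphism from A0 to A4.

  0 f-->0 g-->3 h-->1 k-->3
  1 f-->1 g-->2 h-->0 k-->1
  2 f-->3 g-->2 h-->0 k-->1
  3 f-->3 g-->2 h-->0 k-->1
  4 f-->3 g-->2 h-->0 k-->1
composite: [3 1 1 1 1]

Answer: [3 1 1 1 1]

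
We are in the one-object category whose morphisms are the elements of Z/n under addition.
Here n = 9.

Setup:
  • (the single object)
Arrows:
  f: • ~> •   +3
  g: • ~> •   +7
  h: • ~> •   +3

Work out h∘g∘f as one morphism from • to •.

  0 +3≡3 +7≡1 +3≡4  (mod 9)
composite: +4

Answer: +4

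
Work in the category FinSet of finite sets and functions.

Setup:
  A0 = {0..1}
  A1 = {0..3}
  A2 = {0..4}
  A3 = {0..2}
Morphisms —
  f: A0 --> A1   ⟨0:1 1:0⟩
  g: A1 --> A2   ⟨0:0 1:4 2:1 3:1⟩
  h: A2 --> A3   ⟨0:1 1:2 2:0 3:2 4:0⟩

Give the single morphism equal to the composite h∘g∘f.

Answer: ⟨0:0 1:1⟩

Trace:
  0 f-->1 g-->4 h-->0
  1 f-->0 g-->0 h-->1
⟦path⟧: ⟨0:0 1:1⟩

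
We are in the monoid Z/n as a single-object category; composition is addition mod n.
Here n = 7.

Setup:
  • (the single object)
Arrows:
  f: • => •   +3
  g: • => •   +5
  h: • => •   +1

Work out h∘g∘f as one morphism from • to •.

  0 +3≡3 +5≡1 +1≡2  (mod 7)
composite: +2

Answer: +2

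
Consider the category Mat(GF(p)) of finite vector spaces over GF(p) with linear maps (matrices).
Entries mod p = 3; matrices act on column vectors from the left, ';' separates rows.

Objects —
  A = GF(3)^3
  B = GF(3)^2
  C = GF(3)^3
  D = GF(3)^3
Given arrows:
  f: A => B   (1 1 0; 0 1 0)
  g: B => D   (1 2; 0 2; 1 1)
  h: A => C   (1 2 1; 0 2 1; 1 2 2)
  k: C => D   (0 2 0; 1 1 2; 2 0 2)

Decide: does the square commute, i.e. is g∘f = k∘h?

Along f;g (path 1):
  e0=⟨1,0,0⟩ f=>⟨1,0⟩ g=>⟨1,0,1⟩
  e1=⟨0,1,0⟩ f=>⟨1,1⟩ g=>⟨0,2,2⟩
  e2=⟨0,0,1⟩ f=>⟨0,0⟩ g=>⟨0,0,0⟩
  composite₁ = (1 0 0; 0 2 0; 1 2 0)
Along h;k (path 2):
  e0=⟨1,0,0⟩ h=>⟨1,0,1⟩ k=>⟨0,0,1⟩
  e1=⟨0,1,0⟩ h=>⟨2,2,2⟩ k=>⟨1,2,2⟩
  e2=⟨0,0,1⟩ h=>⟨1,1,2⟩ k=>⟨2,0,0⟩
  composite₂ = (0 1 2; 0 2 0; 1 2 0)
Equal? distinct morphisms ✗

Answer: DOES NOT COMMUTE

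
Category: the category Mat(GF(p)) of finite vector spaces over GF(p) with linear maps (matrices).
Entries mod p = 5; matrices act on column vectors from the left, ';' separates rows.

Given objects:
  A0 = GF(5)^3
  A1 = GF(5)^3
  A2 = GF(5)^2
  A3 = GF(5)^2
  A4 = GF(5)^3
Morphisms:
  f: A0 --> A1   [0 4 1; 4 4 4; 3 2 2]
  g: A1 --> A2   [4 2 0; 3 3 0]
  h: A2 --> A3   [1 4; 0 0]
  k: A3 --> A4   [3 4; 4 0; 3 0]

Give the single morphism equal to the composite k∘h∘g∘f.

Answer: [3 0 1; 4 0 3; 3 0 1]

Work:
  e0=(1,0,0) f-->(0,4,3) g-->(3,2) h-->(1,0) k-->(3,4,3)
  e1=(0,1,0) f-->(4,4,2) g-->(4,4) h-->(0,0) k-->(0,0,0)
  e2=(0,0,1) f-->(1,4,2) g-->(2,0) h-->(2,0) k-->(1,3,1)
⟦path⟧: [3 0 1; 4 0 3; 3 0 1]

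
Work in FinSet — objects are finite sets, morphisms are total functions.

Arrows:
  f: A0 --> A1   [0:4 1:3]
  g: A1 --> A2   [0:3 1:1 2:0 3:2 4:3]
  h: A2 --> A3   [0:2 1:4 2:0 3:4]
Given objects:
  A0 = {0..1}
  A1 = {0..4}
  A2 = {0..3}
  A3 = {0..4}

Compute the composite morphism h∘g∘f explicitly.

  0 f-->4 g-->3 h-->4
  1 f-->3 g-->2 h-->0
composite: [0:4 1:0]

Answer: [0:4 1:0]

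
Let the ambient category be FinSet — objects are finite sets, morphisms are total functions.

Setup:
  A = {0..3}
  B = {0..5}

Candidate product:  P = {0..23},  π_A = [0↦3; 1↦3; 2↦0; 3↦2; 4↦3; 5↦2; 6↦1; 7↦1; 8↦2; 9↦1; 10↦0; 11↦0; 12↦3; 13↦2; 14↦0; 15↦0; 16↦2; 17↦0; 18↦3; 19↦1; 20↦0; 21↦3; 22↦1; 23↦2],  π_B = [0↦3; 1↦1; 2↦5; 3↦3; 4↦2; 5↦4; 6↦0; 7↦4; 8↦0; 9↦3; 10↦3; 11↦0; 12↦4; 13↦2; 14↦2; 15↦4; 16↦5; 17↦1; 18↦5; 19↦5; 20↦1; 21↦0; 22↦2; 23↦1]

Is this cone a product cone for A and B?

|A|·|B| = 4·6 = 24;  |P| = 24
Check the pairing map k ↦ (π_A(k), π_B(k)):
  0 ↦ (3,3)
  1 ↦ (3,1)
  2 ↦ (0,5)
  3 ↦ (2,3)
  4 ↦ (3,2)
  5 ↦ (2,4)
  6 ↦ (1,0)
  7 ↦ (1,4)
  8 ↦ (2,0)
  9 ↦ (1,3)
  10 ↦ (0,3)
  11 ↦ (0,0)
  12 ↦ (3,4)
  13 ↦ (2,2)
  14 ↦ (0,2)
  15 ↦ (0,4)
  16 ↦ (2,5)
  17 ↦ (0,1)
  18 ↦ (3,5)
  19 ↦ (1,5)
  20 ↦ (0,1)  ✗ repeats pair of k=17
  21 ↦ (3,0)
  22 ↦ (1,2)
  23 ↦ (2,1)
distinct pairs in image: 23 / 24 needed
  → (0,1) hit at k=17 and k=20

Answer: NOT A VALID PRODUCT — duplicate pair at indices 20,17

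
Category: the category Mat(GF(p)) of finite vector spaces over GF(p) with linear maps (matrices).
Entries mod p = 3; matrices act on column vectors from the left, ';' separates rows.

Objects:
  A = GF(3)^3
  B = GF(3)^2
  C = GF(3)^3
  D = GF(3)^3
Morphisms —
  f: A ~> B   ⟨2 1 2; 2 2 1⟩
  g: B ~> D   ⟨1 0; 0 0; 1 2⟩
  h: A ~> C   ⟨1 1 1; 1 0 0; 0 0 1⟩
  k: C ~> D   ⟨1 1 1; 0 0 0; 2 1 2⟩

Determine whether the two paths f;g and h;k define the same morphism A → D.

1) trace f;g:
  e0=⟨1,0,0⟩ f~>⟨2,2⟩ g~>⟨2,0,0⟩
  e1=⟨0,1,0⟩ f~>⟨1,2⟩ g~>⟨1,0,2⟩
  e2=⟨0,0,1⟩ f~>⟨2,1⟩ g~>⟨2,0,1⟩
  composite₁ = ⟨2 1 2; 0 0 0; 0 2 1⟩
2) trace h;k:
  e0=⟨1,0,0⟩ h~>⟨1,1,0⟩ k~>⟨2,0,0⟩
  e1=⟨0,1,0⟩ h~>⟨1,0,0⟩ k~>⟨1,0,2⟩
  e2=⟨0,0,1⟩ h~>⟨1,0,1⟩ k~>⟨2,0,1⟩
  composite₂ = ⟨2 1 2; 0 0 0; 0 2 1⟩
Equal? YES — commutes

Answer: COMMUTES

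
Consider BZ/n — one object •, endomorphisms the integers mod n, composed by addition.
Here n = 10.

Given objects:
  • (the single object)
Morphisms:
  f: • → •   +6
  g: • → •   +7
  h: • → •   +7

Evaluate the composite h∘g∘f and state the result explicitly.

Answer: +0

Derivation:
  0 +6≡6 +7≡3 +7≡0  (mod 10)
result: +0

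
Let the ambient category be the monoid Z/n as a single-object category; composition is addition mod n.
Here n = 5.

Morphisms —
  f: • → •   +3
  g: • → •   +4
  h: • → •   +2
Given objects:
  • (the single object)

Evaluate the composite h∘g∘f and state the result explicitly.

  0 +3≡3 +4≡2 +2≡4  (mod 5)
composite: +4

Answer: +4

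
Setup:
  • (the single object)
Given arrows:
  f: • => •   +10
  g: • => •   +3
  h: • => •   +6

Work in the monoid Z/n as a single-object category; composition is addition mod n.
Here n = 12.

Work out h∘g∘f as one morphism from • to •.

  0 +10≡10 +3≡1 +6≡7  (mod 12)
result: +7

Answer: +7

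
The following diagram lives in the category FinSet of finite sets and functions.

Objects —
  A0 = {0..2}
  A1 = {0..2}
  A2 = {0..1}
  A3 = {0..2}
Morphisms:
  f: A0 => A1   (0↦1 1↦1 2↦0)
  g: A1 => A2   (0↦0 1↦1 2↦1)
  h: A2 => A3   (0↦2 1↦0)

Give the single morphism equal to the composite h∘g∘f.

Answer: (0↦0 1↦0 2↦2)

Trace:
  0 f=>1 g=>1 h=>0
  1 f=>1 g=>1 h=>0
  2 f=>0 g=>0 h=>2
⟦path⟧: (0↦0 1↦0 2↦2)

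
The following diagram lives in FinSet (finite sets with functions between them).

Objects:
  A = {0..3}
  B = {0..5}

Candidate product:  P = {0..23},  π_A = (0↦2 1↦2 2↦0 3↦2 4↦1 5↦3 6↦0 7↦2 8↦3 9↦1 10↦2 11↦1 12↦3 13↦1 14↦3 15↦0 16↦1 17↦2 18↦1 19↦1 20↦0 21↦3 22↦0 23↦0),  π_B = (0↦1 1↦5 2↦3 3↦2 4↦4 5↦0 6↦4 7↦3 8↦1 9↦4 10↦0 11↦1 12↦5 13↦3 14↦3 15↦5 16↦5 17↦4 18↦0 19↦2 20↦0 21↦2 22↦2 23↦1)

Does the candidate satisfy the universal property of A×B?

Answer: NOT A VALID PRODUCT — duplicate pair at indices 4,9

Derivation:
|A|·|B| = 4·6 = 24;  |P| = 24
Check the pairing map k ↦ (π_A(k), π_B(k)):
  0 ↦ (2,1)
  1 ↦ (2,5)
  2 ↦ (0,3)
  3 ↦ (2,2)
  4 ↦ (1,4)
  5 ↦ (3,0)
  6 ↦ (0,4)
  7 ↦ (2,3)
  8 ↦ (3,1)
  9 ↦ (1,4)  ✗ repeats pair of k=4
  10 ↦ (2,0)
  11 ↦ (1,1)
  12 ↦ (3,5)
  13 ↦ (1,3)
  14 ↦ (3,3)
  15 ↦ (0,5)
  16 ↦ (1,5)
  17 ↦ (2,4)
  18 ↦ (1,0)
  19 ↦ (1,2)
  20 ↦ (0,0)
  21 ↦ (3,2)
  22 ↦ (0,2)
  23 ↦ (0,1)
distinct pairs in image: 23 / 24 needed
  → (1,4) hit at k=4 and k=9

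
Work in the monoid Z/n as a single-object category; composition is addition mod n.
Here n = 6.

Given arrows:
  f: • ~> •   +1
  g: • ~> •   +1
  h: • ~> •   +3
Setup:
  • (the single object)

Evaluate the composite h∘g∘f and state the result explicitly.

Answer: +5

Derivation:
  0 +1≡1 +1≡2 +3≡5  (mod 6)
⟦path⟧: +5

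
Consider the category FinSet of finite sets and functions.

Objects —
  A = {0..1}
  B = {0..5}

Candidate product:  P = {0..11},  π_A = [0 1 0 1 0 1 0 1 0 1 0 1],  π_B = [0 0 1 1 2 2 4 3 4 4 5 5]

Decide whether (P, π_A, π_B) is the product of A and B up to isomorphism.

|A|·|B| = 2·6 = 12;  |P| = 12
Check the pairing map k ↦ (π_A(k), π_B(k)):
  0 -> (0,0)
  1 -> (1,0)
  2 -> (0,1)
  3 -> (1,1)
  4 -> (0,2)
  5 -> (1,2)
  6 -> (0,4)
  7 -> (1,3)
  8 -> (0,4)  ✗ repeats pair of k=6
  9 -> (1,4)
  10 -> (0,5)
  11 -> (1,5)
distinct pairs in image: 11 / 12 needed
  → (0,4) hit at k=6 and k=8

Answer: NOT A VALID PRODUCT — duplicate pair at indices 8,6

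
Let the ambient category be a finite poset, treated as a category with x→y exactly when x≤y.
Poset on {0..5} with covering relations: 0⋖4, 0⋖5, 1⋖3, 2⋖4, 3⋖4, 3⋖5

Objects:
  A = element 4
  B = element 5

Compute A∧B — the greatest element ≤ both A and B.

Common predecessors of 4,5: {0,1,3}
  maximal lower bounds 0 and 3 are incomparable: neither 0⊑3 nor 3⊑0
→ no greatest lower bound exists

Answer: NO MEET EXISTS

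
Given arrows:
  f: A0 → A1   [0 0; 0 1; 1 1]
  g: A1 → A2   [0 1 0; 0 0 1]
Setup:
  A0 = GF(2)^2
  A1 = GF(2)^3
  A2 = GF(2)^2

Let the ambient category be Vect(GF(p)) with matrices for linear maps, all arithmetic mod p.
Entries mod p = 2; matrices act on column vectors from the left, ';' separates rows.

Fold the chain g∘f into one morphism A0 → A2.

Answer: [0 1; 1 1]

Work:
  e0=(1,0) f→(0,0,1) g→(0,1)
  e1=(0,1) f→(0,1,1) g→(1,1)
result: [0 1; 1 1]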